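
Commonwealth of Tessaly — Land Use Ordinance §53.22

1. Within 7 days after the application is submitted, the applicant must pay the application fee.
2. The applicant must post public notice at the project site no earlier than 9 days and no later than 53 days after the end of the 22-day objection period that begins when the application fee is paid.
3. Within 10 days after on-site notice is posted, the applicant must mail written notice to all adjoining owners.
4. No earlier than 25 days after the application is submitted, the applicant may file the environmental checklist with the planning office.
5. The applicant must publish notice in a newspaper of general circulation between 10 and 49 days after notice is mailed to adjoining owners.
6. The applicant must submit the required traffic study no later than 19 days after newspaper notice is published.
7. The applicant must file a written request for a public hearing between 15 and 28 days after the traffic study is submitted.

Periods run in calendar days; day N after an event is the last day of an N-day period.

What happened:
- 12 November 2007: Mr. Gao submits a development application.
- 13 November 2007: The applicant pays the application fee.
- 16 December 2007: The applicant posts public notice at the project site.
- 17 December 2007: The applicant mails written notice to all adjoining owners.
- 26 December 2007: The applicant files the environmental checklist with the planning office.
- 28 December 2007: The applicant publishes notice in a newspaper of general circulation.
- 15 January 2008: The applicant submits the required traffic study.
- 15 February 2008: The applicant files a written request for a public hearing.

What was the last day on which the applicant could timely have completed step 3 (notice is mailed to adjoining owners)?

26 December 2007

Step 3 runs from 16 December 2007, when on-site notice is posted. 10 days after 16 December 2007 is 26 December 2007.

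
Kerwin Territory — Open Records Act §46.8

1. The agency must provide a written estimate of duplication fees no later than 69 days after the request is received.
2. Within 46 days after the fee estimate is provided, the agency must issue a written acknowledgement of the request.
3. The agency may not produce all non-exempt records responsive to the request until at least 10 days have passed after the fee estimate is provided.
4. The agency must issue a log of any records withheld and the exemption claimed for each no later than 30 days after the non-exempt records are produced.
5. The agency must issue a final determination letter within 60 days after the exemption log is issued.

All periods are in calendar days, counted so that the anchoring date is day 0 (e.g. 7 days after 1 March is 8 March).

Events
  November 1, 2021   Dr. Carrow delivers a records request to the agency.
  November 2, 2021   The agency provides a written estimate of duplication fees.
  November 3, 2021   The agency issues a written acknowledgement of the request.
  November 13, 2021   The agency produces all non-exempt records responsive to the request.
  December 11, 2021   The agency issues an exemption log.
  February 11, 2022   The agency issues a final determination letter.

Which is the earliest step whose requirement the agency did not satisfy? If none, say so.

Step 5

Step 1 — counting 69 days from November 1, 2021 (when the request is received) gives a deadline of January 9, 2022; done November 2, 2021 — timely.
Step 2 — counting 46 days from November 2, 2021 (when the fee estimate is provided) gives a deadline of December 18, 2021; November 3, 2021 is within that limit.
Step 3 — must wait 10 days from November 2, 2021 (when the fee estimate is provided), so not before November 12, 2021; November 13, 2021 is on or after that date.
Step 4 — counting 30 days from November 13, 2021 (when the non-exempt records are produced) gives a deadline of December 13, 2021; done December 11, 2021 — timely.
Step 5 — counting 60 days from December 11, 2021 (when the exemption log is issued) gives a deadline of February 9, 2022; not done until February 11, 2022, 2 days after the deadline.
That is the first point of non-compliance.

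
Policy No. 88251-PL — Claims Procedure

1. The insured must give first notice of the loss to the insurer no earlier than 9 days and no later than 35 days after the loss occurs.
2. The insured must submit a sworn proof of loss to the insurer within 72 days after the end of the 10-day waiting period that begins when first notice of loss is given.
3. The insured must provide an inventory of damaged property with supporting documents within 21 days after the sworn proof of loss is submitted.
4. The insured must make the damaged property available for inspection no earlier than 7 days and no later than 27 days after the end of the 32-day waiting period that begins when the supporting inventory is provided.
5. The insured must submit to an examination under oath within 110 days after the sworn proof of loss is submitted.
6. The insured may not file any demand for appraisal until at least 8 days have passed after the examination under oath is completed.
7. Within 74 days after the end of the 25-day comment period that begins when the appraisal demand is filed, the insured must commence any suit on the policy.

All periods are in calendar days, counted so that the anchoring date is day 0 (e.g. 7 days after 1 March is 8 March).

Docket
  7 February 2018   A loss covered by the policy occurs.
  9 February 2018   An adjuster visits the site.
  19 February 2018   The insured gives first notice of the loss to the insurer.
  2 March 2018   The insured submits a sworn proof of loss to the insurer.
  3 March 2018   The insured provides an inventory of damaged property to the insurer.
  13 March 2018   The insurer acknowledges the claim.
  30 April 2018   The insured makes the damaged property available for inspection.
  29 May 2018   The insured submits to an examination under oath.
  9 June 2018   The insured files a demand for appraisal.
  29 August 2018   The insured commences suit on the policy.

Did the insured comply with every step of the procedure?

Yes

(1) the permitted window runs from 7 February 2018 + 9 = 16 February 2018 to 7 February 2018 + 35 = 14 March 2018; done 19 February 2018 — within the window.
(2) due by 1 March 2018 + 72 days = 12 May 2018; 2 March 2018 is within that limit.
(3) due by 2 March 2018 + 21 days = 23 March 2018; done 3 March 2018 — timely.
(4) the permitted window runs from 4 April 2018 + 7 = 11 April 2018 to 4 April 2018 + 27 = 1 May 2018; done 30 April 2018, which is between those dates.
(5) due by 2 March 2018 + 110 days = 20 June 2018; 29 May 2018 is within that limit.
(6) permitted from 29 May 2018 + 8 days = 6 June 2018 onward; 9 June 2018 is on or after that date.
(7) due by 4 July 2018 + 74 days = 16 September 2018; done 29 August 2018 — timely.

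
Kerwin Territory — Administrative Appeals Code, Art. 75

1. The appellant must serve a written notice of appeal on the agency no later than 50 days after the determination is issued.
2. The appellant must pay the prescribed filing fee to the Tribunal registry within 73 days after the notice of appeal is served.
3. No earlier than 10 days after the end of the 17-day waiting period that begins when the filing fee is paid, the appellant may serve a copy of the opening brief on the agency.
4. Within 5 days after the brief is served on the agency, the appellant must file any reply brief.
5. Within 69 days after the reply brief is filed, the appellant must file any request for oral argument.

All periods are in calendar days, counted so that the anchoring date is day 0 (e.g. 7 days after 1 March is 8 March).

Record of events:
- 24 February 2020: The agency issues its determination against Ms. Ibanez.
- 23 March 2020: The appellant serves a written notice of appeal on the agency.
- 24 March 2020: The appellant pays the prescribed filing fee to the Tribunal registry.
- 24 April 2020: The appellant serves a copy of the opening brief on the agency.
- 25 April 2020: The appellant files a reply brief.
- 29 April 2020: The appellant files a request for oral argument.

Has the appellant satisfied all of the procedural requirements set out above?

Step 1: 50 days after 24 February 2020 (when the determination is issued) is 14 April 2020; 23 March 2020 is within that limit.
Step 2: 73 days after 23 March 2020 (when the notice of appeal is served) is 4 June 2020; 24 March 2020 is within that limit.
Step 3: the earliest permitted date is 10 days after 10 April 2020 (end of the 17-day waiting period, which began when the filing fee is paid on 24 March 2020), i.e. 20 April 2020; done 24 April 2020, after the minimum wait.
Step 4: 5 days after 24 April 2020 (when the brief is served on the agency) is 29 April 2020; done 25 April 2020 — timely.
Step 5: 69 days after 25 April 2020 (when the reply brief is filed) is 3 July 2020; done 29 April 2020 — timely.

Yes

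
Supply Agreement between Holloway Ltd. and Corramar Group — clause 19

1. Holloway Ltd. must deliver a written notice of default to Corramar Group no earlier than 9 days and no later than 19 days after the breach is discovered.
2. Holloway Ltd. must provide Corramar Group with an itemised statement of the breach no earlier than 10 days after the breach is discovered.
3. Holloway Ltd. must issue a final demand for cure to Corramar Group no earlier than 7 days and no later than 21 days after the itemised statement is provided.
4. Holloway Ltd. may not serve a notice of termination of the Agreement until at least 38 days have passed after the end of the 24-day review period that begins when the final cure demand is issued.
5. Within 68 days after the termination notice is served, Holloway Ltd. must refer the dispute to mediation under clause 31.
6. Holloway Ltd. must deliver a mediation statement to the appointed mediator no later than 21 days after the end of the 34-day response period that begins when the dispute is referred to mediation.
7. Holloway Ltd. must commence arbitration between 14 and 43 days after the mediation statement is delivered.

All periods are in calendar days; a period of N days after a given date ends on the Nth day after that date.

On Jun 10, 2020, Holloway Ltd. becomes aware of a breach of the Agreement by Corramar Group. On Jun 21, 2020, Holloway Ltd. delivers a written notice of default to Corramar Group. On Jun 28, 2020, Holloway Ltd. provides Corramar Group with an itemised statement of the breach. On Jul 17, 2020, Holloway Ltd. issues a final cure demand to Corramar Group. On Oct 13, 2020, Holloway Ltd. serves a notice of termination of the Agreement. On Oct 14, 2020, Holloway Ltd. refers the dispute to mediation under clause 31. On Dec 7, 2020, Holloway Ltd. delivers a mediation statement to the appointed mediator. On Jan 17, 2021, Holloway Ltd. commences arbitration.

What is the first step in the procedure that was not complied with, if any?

Step 1: the window is 9–19 days after Jun 10, 2020 (when the breach is discovered), so Jun 19, 2020 through Jun 29, 2020; done Jun 21, 2020 — within the window.
Step 2: the earliest permitted date is 10 days after Jun 10, 2020 (when the breach is discovered), i.e. Jun 20, 2020; done Jun 28, 2020 — permitted.
Step 3: the window is 7–21 days after Jun 28, 2020 (when the itemised statement is provided), so Jul 5, 2020 through Jul 19, 2020; Jul 17, 2020 falls inside that range.
Step 4: the earliest permitted date is 38 days after Aug 10, 2020 (end of the 24-day review period, which began when the final cure demand is issued on Jul 17, 2020), i.e. Sep 17, 2020; Oct 13, 2020 is on or after that date.
Step 5: 68 days after Oct 13, 2020 (when the termination notice is served) is Dec 20, 2020; completed Oct 14, 2020, before the deadline.
Step 6: 21 days after Nov 17, 2020 (end of the 34-day response period, which began when the dispute is referred to mediation on Oct 14, 2020) is Dec 8, 2020; done Dec 7, 2020 — timely.
Step 7: the window is 14–43 days after Dec 7, 2020 (when the mediation statement is delivered), so Dec 21, 2020 through Jan 19, 2021; Jan 17, 2021 falls inside that range.

None — every step was satisfied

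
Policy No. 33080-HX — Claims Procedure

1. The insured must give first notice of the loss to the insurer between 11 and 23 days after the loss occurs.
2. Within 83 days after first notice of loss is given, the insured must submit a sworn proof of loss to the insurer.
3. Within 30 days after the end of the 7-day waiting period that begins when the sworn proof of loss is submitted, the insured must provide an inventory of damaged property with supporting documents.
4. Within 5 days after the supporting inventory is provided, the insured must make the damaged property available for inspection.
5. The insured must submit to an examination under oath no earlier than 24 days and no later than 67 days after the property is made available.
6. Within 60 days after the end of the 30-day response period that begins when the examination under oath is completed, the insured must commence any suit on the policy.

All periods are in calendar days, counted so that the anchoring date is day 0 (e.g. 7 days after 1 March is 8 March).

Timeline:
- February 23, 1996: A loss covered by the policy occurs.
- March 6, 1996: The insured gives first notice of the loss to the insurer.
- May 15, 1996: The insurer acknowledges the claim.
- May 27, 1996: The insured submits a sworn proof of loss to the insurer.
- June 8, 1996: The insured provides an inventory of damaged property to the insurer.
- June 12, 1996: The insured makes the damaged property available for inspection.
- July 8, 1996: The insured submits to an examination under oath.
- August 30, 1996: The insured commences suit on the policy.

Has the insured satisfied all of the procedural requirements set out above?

Step 1 — 11 and 23 days from February 23, 1996 (when the loss occurs) are March 5, 1996 and March 17, 1996 respectively; March 6, 1996 falls inside that range.
Step 2 — counting 83 days from March 6, 1996 (when first notice of loss is given) gives a deadline of May 28, 1996; completed May 27, 1996, before the deadline.
Step 3 — counting 30 days from June 3, 1996 (end of the 7-day waiting period, which began when the sworn proof of loss is submitted on May 27, 1996) gives a deadline of July 3, 1996; done June 8, 1996 — timely.
Step 4 — counting 5 days from June 8, 1996 (when the supporting inventory is provided) gives a deadline of June 13, 1996; done June 12, 1996 — timely.
Step 5 — 24 and 67 days from June 12, 1996 (when the property is made available) are July 6, 1996 and August 18, 1996 respectively; July 8, 1996 falls inside that range.
Step 6 — counting 60 days from August 7, 1996 (end of the 30-day response period, which began when the examination under oath is completed on July 8, 1996) gives a deadline of October 6, 1996; completed August 30, 1996, before the deadline.

Yes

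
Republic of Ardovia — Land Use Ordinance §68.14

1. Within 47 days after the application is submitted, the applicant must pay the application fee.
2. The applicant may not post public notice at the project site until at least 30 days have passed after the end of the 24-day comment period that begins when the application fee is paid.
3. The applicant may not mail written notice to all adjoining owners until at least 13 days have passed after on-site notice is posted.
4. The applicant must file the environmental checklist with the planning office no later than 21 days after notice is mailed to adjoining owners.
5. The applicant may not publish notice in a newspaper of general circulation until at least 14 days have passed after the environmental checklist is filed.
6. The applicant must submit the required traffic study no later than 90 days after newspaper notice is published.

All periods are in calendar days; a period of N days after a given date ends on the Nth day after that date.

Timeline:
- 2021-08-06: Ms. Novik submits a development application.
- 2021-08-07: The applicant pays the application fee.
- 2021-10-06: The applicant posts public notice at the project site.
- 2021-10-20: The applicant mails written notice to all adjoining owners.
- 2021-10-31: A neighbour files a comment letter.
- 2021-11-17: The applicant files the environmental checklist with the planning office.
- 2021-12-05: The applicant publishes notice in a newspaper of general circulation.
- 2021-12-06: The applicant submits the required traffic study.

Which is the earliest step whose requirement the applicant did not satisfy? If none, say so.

Step 1 — counting 47 days from 2021-08-06 (when the application is submitted) gives a deadline of 2021-09-22; completed 2021-08-07, before the deadline.
Step 2 — must wait 30 days from 2021-08-31 (end of the 24-day comment period, which began when the application fee is paid on 2021-08-07), so not before 2021-09-30; 2021-10-06 is on or after that date.
Step 3 — must wait 13 days from 2021-10-06 (when on-site notice is posted), so not before 2021-10-19; done 2021-10-20, after the minimum wait.
Step 4 — counting 21 days from 2021-10-20 (when notice is mailed to adjoining owners) gives a deadline of 2021-11-10; not done until 2021-11-17, 7 days after the deadline.

Step 4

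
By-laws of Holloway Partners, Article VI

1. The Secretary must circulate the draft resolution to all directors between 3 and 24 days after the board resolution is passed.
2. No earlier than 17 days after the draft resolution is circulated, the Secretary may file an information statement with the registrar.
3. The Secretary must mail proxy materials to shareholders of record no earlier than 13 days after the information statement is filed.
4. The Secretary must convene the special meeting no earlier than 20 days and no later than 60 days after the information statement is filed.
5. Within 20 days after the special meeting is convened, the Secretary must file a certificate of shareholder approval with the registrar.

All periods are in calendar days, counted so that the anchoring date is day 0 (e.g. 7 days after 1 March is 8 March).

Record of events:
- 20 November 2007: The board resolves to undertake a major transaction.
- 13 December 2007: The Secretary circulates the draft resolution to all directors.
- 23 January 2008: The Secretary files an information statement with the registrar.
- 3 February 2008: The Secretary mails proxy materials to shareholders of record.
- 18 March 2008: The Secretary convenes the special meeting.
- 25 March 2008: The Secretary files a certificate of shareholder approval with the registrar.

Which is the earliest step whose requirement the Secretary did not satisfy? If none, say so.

Step 3

Step 1: the window is 3–24 days after 20 November 2007 (when the board resolution is passed), so 23 November 2007 through 14 December 2007; done 13 December 2007, which is between those dates.
Step 2: the earliest permitted date is 17 days after 13 December 2007 (when the draft resolution is circulated), i.e. 30 December 2007; 23 January 2008 is on or after that date.
Step 3: the earliest permitted date is 13 days after 23 January 2008 (when the information statement is filed), i.e. 5 February 2008; 3 February 2008 is 2 days before the earliest permitted date.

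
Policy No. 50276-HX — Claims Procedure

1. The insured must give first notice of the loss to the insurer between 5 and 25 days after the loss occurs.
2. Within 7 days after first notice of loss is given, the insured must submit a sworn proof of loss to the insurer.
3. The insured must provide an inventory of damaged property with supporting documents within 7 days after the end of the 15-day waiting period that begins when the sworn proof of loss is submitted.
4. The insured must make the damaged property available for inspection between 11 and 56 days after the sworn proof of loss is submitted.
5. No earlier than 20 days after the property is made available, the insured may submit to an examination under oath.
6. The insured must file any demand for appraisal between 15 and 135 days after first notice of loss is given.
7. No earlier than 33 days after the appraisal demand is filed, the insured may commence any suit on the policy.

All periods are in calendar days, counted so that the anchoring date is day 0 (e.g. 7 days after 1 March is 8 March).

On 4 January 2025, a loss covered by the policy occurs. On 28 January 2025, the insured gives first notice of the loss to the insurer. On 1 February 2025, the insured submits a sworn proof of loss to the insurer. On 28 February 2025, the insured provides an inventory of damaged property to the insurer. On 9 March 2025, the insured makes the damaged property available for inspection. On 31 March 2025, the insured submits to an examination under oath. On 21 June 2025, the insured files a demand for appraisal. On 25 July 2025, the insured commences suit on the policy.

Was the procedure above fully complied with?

Step 1: the window is 5–25 days after 4 January 2025 (when the loss occurs), so 9 January 2025 through 29 January 2025; done 28 January 2025, which is between those dates.
Step 2: 7 days after 28 January 2025 (when first notice of loss is given) is 4 February 2025; done 1 February 2025 — timely.
Step 3: 7 days after 16 February 2025 (end of the 15-day waiting period, which began when the sworn proof of loss is submitted on 1 February 2025) is 23 February 2025; not done until 28 February 2025, 5 days after the deadline.
Later steps need not be reached.

No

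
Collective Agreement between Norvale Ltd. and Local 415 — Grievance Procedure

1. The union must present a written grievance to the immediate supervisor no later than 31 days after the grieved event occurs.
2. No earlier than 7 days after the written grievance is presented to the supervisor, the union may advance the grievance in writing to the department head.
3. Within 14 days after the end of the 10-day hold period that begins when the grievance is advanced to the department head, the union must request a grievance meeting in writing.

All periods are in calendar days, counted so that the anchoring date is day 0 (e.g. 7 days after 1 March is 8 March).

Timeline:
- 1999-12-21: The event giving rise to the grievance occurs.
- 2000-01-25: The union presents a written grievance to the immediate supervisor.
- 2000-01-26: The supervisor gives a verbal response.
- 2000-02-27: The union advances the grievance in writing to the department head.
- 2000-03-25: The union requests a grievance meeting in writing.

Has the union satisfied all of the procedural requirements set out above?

Step 1: 31 days after 1999-12-21 (when the grieved event occurs) is 2000-01-21; done 2000-01-25 — 4 days late.

No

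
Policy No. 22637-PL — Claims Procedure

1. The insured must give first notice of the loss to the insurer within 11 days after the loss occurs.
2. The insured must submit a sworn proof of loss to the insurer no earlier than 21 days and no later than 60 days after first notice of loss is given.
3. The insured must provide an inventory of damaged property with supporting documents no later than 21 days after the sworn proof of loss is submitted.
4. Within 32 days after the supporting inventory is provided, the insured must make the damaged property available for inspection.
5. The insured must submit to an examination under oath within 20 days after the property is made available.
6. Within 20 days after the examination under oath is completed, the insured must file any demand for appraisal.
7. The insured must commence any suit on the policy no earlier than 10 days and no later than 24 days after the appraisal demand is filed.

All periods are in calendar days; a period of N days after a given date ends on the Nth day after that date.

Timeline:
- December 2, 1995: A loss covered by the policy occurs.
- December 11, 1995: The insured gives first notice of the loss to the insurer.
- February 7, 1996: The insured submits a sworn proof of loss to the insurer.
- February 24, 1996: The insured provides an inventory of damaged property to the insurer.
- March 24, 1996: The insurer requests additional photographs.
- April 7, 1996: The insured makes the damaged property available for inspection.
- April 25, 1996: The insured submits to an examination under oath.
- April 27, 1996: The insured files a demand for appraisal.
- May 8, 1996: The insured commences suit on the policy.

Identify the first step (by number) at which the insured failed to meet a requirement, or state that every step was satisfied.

Step 1: 11 days after December 2, 1995 (when the loss occurs) is December 13, 1995; December 11, 1995 is within that limit.
Step 2: the window is 21–60 days after December 11, 1995 (when first notice of loss is given), so January 1, 1996 through February 9, 1996; done February 7, 1996, which is between those dates.
Step 3: 21 days after February 7, 1996 (when the sworn proof of loss is submitted) is February 28, 1996; completed February 24, 1996, before the deadline.
Step 4: 32 days after February 24, 1996 (when the supporting inventory is provided) is March 27, 1996; April 7, 1996 misses that deadline by 11 days.

Step 4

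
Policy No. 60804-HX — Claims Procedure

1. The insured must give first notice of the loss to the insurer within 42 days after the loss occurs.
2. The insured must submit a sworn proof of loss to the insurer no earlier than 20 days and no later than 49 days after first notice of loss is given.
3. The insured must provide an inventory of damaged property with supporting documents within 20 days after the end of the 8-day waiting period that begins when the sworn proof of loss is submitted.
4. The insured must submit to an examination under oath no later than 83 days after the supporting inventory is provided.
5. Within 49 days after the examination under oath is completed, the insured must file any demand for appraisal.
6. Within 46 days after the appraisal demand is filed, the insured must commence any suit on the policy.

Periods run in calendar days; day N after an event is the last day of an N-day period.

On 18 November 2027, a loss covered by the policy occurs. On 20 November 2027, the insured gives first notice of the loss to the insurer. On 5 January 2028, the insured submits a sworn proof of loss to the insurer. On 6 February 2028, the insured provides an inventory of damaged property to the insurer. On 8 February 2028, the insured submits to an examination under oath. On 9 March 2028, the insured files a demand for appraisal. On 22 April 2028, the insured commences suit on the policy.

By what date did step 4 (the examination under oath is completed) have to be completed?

29 April 2028

Step 4 runs from 6 February 2028, when the supporting inventory is provided. 83 days after 6 February 2028 is 29 April 2028.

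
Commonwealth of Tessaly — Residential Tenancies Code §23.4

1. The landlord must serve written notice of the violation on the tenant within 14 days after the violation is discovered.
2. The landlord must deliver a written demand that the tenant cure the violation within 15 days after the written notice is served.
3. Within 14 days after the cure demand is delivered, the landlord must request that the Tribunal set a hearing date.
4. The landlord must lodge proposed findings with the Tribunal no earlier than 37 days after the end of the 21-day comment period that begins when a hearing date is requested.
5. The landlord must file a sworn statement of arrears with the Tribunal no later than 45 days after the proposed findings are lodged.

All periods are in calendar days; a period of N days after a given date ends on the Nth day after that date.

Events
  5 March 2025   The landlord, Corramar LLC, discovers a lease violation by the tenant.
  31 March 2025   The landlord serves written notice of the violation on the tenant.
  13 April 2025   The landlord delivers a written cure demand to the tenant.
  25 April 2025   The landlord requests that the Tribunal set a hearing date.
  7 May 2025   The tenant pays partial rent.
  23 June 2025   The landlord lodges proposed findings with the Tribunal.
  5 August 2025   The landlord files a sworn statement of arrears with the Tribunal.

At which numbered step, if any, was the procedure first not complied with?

Step 1

(1) due by 5 March 2025 + 14 days = 19 March 2025; 31 March 2025 misses that deadline by 12 days.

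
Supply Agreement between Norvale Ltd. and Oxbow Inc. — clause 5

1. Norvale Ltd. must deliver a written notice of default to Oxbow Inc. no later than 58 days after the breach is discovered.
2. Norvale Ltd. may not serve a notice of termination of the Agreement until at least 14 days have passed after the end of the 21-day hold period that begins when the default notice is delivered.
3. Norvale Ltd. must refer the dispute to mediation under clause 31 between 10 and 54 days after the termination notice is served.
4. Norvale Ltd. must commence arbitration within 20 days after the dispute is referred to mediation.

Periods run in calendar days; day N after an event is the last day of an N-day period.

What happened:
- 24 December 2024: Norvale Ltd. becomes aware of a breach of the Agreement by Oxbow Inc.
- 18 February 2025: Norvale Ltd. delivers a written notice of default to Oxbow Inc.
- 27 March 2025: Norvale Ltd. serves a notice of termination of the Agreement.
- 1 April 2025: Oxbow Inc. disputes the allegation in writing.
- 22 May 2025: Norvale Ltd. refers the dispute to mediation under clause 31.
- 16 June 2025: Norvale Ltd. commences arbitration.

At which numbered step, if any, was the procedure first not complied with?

(1) due by 24 December 2024 + 58 days = 20 February 2025; done 18 February 2025 — timely.
(2) permitted from 11 March 2025 + 14 days = 25 March 2025 onward; 27 March 2025 is on or after that date.
(3) the permitted window runs from 27 March 2025 + 10 = 6 April 2025 to 27 March 2025 + 54 = 20 May 2025; 22 May 2025 is 2 days past the end of the window.
The procedure was therefore not followed at step 3.

Step 3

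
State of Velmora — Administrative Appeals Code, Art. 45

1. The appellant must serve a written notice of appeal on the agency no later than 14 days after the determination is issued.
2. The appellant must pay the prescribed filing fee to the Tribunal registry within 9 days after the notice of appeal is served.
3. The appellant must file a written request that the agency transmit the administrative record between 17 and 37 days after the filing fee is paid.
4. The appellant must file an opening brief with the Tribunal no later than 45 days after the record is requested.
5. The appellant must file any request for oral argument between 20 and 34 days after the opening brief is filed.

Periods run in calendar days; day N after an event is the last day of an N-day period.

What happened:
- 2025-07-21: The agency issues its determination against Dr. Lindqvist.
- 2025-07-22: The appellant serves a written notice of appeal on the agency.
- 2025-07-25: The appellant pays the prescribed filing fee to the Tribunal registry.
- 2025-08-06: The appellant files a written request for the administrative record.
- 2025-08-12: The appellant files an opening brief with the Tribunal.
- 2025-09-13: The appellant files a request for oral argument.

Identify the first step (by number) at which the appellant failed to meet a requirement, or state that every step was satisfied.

Step 3

(1) due by 2025-07-21 + 14 days = 2025-08-04; done 2025-07-22 — timely.
(2) due by 2025-07-22 + 9 days = 2025-07-31; completed 2025-07-25, before the deadline.
(3) the permitted window runs from 2025-07-25 + 17 = 2025-08-11 to 2025-07-25 + 37 = 2025-08-31; 2025-08-06 is 5 days too early.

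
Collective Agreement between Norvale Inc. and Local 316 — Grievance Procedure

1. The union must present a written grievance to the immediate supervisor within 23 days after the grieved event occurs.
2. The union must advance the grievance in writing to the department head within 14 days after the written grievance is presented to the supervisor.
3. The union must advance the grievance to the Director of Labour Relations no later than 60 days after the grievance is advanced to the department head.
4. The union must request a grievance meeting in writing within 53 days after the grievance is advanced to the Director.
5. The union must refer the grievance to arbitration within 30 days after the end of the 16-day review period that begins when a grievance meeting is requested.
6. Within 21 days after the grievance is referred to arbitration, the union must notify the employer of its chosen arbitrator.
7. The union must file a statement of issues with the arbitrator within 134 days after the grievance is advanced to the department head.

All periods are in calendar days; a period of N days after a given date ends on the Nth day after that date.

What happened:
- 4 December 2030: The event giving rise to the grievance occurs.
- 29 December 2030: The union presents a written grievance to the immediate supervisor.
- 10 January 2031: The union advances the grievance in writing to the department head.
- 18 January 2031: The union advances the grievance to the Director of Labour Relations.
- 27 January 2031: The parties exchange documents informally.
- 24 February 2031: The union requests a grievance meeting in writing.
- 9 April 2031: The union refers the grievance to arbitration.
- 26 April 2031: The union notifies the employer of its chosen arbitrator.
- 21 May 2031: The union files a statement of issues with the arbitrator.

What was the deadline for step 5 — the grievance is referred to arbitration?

11 April 2031

A grievance meeting is requested on 24 February 2031; the 16-day review period therefore ends 12 March 2031, and step 5 runs from that date. 30 days after 12 March 2031 is 11 April 2031.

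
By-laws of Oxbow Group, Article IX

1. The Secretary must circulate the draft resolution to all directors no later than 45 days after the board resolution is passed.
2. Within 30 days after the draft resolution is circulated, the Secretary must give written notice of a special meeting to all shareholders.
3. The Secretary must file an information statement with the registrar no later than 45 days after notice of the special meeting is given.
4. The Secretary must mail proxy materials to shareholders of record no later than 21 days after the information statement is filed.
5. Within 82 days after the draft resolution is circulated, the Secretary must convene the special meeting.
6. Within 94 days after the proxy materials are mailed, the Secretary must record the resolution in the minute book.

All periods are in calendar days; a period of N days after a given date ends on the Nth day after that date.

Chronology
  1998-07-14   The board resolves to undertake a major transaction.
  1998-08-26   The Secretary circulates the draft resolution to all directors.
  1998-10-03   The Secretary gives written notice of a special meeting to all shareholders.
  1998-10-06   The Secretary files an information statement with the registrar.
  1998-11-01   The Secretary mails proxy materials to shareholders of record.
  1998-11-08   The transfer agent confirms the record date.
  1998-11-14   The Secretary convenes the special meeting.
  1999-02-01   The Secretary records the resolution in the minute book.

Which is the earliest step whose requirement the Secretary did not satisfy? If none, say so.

(1) due by 1998-07-14 + 45 days = 1998-08-28; done 1998-08-26 — timely.
(2) due by 1998-08-26 + 30 days = 1998-09-25; done 1998-10-03 — 8 days late.

Step 2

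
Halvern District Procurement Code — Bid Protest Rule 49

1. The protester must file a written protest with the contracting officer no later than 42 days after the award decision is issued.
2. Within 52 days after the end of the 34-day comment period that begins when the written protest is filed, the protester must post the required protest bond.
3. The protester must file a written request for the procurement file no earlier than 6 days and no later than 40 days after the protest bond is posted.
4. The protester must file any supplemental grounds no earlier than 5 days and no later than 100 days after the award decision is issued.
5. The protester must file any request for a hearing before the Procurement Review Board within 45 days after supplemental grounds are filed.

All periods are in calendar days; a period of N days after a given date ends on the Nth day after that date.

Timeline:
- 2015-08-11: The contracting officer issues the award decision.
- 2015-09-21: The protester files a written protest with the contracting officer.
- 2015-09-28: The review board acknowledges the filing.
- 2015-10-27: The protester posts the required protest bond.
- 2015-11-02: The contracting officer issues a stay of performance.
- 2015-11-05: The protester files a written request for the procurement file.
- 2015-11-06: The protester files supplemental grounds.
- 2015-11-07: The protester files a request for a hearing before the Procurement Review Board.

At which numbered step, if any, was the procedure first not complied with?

None — every step was satisfied

(1) due by 2015-08-11 + 42 days = 2015-09-22; done 2015-09-21 — timely.
(2) due by 2015-10-25 + 52 days = 2015-12-16; completed 2015-10-27, before the deadline.
(3) the permitted window runs from 2015-10-27 + 6 = 2015-11-02 to 2015-10-27 + 40 = 2015-12-06; done 2015-11-05 — within the window.
(4) the permitted window runs from 2015-08-11 + 5 = 2015-08-16 to 2015-08-11 + 100 = 2015-11-19; done 2015-11-06 — within the window.
(5) due by 2015-11-06 + 45 days = 2015-12-21; completed 2015-11-07, before the deadline.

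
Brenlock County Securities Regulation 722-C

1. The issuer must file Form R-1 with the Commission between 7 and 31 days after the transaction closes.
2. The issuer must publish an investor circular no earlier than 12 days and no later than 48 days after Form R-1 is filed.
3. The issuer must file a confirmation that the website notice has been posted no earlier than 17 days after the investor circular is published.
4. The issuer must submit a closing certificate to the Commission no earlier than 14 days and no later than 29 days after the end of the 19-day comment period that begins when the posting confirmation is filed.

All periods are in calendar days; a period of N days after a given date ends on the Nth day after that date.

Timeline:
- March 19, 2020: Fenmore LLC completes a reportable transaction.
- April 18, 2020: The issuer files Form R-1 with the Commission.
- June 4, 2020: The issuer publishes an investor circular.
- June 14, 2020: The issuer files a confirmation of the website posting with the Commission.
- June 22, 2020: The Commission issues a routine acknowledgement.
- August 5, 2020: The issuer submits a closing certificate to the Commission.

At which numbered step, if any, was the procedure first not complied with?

Step 1 — 7 and 31 days from March 19, 2020 (when the transaction closes) are March 26, 2020 and April 19, 2020 respectively; done April 18, 2020, which is between those dates.
Step 2 — 12 and 48 days from April 18, 2020 (when Form R-1 is filed) are April 30, 2020 and June 5, 2020 respectively; done June 4, 2020 — within the window.
Step 3 — must wait 17 days from June 4, 2020 (when the investor circular is published), so not before June 21, 2020; June 14, 2020 is 7 days before the earliest permitted date.

Step 3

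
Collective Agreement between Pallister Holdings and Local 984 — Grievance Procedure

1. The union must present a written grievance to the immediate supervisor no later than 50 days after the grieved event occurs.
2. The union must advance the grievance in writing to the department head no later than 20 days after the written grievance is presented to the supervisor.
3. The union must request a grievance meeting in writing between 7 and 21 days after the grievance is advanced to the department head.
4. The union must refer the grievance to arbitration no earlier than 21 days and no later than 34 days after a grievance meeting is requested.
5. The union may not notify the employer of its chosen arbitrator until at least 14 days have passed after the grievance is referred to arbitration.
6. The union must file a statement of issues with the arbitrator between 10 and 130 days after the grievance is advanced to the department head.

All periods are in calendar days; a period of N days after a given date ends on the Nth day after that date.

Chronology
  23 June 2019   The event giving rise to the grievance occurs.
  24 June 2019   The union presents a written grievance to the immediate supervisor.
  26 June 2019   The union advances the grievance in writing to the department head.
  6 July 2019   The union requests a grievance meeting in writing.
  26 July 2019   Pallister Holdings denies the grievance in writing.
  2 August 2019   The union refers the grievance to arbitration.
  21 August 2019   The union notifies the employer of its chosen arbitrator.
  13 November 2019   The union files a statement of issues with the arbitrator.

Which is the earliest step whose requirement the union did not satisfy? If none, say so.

Step 6

(1) due by 23 June 2019 + 50 days = 12 August 2019; done 24 June 2019 — timely.
(2) due by 24 June 2019 + 20 days = 14 July 2019; done 26 June 2019 — timely.
(3) the permitted window runs from 26 June 2019 + 7 = 3 July 2019 to 26 June 2019 + 21 = 17 July 2019; 6 July 2019 falls inside that range.
(4) the permitted window runs from 6 July 2019 + 21 = 27 July 2019 to 6 July 2019 + 34 = 9 August 2019; done 2 August 2019 — within the window.
(5) permitted from 2 August 2019 + 14 days = 16 August 2019 onward; 21 August 2019 is on or after that date.
(6) the permitted window runs from 26 June 2019 + 10 = 6 July 2019 to 26 June 2019 + 130 = 3 November 2019; done 13 November 2019 — 10 days after the window closed.
The procedure was therefore not followed at step 6.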